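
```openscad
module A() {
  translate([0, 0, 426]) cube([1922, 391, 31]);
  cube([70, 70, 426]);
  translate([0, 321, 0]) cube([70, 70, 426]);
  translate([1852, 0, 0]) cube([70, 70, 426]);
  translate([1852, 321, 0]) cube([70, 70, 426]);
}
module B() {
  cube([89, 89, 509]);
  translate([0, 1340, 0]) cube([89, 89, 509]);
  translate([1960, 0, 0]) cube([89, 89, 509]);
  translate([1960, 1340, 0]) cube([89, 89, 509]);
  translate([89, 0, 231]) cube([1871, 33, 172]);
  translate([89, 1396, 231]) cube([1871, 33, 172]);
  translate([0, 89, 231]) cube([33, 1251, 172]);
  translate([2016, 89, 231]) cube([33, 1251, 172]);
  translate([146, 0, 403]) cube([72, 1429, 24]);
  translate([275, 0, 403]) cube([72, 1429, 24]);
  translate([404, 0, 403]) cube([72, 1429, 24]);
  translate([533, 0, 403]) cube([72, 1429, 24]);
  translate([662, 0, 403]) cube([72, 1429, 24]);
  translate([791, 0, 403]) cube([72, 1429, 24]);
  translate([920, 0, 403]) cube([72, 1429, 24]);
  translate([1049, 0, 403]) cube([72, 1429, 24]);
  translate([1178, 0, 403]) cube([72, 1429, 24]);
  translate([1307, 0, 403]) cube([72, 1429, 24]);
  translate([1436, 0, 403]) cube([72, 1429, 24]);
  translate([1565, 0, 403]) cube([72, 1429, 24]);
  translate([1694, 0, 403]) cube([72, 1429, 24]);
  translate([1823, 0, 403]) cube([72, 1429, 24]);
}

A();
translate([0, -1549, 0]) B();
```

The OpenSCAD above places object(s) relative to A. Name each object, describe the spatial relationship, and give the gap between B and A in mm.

A is a bench. B is a bed frame. The bed frame is on the floor beside the bench on its −y side. The gap between the bed frame and the bench is 120 mm.

The bed frame's nearest face is 120 mm from the bench's −y face.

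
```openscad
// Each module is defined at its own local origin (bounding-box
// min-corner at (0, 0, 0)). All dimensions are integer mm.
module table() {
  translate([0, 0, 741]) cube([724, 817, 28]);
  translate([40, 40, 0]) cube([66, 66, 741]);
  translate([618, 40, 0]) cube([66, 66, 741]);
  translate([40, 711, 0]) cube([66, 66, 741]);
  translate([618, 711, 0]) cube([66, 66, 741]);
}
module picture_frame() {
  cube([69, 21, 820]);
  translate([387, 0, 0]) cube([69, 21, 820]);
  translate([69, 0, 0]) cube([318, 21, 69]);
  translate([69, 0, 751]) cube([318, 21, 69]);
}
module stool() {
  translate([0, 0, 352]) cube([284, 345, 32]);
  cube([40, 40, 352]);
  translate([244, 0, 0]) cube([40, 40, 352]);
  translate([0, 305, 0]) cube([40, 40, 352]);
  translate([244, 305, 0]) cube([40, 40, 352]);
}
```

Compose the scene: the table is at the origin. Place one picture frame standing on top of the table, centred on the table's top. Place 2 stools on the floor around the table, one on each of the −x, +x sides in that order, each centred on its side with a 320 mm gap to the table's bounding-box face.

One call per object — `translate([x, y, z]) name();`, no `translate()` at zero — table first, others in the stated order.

table();
translate([134, 398, 769]) picture_frame();
translate([-604, 236, 0]) stool();
translate([1044, 236, 0]) stool();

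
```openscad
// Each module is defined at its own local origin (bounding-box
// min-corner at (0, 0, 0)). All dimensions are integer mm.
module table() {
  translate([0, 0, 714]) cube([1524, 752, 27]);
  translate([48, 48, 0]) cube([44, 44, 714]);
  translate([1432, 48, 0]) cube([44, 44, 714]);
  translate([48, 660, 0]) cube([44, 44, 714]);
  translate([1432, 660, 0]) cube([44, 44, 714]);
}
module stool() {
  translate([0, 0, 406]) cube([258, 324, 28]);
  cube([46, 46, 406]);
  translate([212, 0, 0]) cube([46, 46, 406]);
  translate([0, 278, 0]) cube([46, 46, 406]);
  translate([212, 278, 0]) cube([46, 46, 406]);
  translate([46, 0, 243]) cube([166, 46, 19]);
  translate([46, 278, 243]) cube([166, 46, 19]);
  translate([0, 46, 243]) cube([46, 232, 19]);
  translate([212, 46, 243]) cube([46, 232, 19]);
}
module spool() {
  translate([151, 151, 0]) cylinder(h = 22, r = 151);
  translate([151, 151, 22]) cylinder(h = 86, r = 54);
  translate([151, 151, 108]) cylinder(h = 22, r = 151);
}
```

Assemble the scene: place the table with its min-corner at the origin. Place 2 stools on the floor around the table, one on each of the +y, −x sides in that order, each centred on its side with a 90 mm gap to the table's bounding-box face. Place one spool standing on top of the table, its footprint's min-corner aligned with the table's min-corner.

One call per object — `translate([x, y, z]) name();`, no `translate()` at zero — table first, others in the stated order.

table();
translate([633, 842, 0]) stool();
translate([-348, 214, 0]) stool();
translate([0, 0, 741]) spool();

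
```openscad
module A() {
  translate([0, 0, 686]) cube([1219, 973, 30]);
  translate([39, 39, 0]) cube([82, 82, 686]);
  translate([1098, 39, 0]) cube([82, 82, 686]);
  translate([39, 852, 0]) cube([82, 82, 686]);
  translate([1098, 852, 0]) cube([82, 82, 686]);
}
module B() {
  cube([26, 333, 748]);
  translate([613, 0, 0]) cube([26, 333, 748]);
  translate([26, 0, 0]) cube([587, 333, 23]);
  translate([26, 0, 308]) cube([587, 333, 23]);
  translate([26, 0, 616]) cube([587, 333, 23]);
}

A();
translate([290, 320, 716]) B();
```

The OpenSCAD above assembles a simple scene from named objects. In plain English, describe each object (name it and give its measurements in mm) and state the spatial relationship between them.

A is a rectangular dining table. The top is 1219×973×30 mm with its upper surface at z = 716 mm. It stands on four 82×82 mm square legs, each inset 39 mm from the nearest pair of top edges, running from the floor to the underside of the top.

B is an open bookshelf. Two side panels, each 26 mm thick, 333 mm deep and 748 mm tall, stand 639 mm apart (outside-to-outside). Between them sit 3 shelves, each 23 mm thick and 333 mm deep, spanning the full gap between the sides. The bottom shelf rests on the floor (its underside at z = 0) and the clear gap between one shelf's top and the next shelf's underside is 285 mm.

The bookshelf is on top of the table, centred.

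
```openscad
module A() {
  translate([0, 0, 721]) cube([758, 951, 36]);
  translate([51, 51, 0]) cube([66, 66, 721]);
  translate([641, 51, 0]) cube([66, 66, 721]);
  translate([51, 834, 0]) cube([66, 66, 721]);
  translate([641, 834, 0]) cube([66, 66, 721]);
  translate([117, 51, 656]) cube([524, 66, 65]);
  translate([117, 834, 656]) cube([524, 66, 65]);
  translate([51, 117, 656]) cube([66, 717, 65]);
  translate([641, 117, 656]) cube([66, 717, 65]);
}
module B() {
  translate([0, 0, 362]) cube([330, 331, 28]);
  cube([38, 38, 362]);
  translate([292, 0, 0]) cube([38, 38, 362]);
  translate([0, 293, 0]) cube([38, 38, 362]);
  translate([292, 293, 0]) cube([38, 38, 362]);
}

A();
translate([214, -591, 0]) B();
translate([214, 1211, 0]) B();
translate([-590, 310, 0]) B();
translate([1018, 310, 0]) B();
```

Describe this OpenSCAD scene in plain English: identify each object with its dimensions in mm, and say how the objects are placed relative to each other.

A is a table with a 758×951 mm rectangular top, 36 mm thick, top surface at z = 757 mm, supported by four 66×66 mm square legs, each inset 51 mm from the nearest pair of top edges, running from the floor. Four apron rails, 66 mm thick and 65 mm tall, run between adjacent legs with their top edges flush with the underside of the top and their outer faces flush with the legs' outer faces.

B is a simple wooden stool: a rectangular seat 330 mm (x) by 331 mm (y), 28 mm thick, top face at z = 390 mm, on four square legs, each 38×38 mm in cross-section. The legs rest on z = 0, each flush with a corner of the seat.

Four stools sit around the table at the −y, +y, −x, +x sides.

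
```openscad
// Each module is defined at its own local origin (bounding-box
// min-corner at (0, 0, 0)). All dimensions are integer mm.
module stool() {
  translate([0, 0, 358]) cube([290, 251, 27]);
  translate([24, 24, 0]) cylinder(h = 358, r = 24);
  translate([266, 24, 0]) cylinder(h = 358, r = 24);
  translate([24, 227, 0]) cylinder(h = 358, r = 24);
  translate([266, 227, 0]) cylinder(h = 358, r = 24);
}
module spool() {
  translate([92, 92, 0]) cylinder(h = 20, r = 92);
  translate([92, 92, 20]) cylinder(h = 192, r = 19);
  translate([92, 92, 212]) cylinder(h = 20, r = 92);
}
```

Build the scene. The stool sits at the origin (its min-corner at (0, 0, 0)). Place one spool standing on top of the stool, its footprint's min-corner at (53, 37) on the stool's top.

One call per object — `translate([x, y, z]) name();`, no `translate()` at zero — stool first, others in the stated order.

stool();
translate([53, 37, 385]) spool();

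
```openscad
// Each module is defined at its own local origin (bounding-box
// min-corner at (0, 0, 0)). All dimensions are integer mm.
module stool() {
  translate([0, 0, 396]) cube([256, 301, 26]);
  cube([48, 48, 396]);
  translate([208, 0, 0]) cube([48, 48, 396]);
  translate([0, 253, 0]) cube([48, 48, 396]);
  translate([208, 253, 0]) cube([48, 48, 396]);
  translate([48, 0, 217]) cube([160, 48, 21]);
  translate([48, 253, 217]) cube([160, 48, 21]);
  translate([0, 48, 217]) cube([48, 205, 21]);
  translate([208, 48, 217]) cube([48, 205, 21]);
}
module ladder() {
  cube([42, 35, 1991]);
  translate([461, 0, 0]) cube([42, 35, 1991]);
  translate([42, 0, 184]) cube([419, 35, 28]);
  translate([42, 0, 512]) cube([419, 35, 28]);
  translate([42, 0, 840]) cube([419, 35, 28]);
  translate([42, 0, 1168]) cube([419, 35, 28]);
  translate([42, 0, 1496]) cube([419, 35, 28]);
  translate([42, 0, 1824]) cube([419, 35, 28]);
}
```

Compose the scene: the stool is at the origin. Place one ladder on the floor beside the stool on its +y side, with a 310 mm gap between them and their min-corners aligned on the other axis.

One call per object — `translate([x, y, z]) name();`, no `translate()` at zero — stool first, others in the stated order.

stool();
translate([0, 611, 0]) ladder();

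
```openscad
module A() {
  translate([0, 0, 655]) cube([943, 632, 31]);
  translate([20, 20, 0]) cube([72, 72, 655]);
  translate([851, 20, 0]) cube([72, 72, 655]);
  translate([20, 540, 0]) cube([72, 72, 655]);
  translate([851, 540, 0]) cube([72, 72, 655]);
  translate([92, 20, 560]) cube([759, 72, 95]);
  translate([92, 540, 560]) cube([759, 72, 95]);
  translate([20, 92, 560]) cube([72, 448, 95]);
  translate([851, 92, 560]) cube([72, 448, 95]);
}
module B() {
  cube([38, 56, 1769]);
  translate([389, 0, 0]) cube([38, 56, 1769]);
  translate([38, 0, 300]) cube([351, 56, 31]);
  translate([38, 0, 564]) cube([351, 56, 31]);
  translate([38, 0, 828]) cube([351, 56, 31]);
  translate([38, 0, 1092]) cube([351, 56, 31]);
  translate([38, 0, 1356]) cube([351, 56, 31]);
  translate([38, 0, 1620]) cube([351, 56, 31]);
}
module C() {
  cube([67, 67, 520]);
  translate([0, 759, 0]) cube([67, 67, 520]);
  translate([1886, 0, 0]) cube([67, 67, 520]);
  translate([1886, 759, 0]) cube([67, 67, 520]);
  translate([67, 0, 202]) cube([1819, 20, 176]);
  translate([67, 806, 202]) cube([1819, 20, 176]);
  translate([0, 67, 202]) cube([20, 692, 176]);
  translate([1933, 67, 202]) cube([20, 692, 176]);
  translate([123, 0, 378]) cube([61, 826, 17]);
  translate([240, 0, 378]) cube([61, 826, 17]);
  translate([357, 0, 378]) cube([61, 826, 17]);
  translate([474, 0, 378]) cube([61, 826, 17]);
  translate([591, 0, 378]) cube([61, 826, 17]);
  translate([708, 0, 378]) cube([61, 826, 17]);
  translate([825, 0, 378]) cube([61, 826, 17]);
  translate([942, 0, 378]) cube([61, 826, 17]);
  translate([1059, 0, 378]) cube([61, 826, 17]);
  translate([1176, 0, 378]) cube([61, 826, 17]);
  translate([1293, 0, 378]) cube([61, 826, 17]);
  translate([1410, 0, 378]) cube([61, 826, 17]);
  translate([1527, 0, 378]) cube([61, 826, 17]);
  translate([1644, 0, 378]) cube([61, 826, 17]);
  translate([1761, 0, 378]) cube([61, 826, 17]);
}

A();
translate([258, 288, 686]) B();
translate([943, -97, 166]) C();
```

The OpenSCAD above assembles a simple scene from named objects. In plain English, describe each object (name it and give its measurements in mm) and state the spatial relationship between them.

A is a table: top 943 mm (x) × 632 mm (y), 31 mm thick, upper face at z = 686 mm, on four 72×72 mm square legs, each inset 20 mm from the nearest pair of top edges, running from z = 0 to the bottom of the top. Four apron rails, 72 mm thick and 95 mm tall, run between adjacent legs with their top edges flush with the underside of the top and their outer faces flush with the legs' outer faces.

B is a wooden ladder with two side rails of 38×56 mm section and 1769 mm height, set 427 mm apart overall. Between them run 6 rectangular rungs (56 mm deep, 31 mm thick), front faces flush with the rails' −y face. The bottom of the first rung is 300 mm above the floor and each subsequent rung is 264 mm higher than the one below.

C is a bed frame 1953 mm long (x) by 826 mm wide (y). Four 67×67 mm corner posts, 520 mm tall, at the corners of the footprint. Four rails of 20 mm thickness and 176 mm height run between adjacent posts with their undersides at z = 202 mm, their outer faces flush with the outside of the frame (the two x-running rails run between the posts' inner faces; the two y-running rails run between the posts' inner faces). 15 slats, each 61 mm wide (x) and 17 mm thick, lie across the top of the two x-running rails, running the full 826 mm width of the frame in y; the slats are evenly spaced along x between the inner faces of the end posts with equal gaps (rounded down to the nearest mm) at the −x end and between each pair — any rounding remainder accumulates at the +x end.

The ladder is on top of the table, centred. The bed frame is beside the table with their tops flush at z = 686.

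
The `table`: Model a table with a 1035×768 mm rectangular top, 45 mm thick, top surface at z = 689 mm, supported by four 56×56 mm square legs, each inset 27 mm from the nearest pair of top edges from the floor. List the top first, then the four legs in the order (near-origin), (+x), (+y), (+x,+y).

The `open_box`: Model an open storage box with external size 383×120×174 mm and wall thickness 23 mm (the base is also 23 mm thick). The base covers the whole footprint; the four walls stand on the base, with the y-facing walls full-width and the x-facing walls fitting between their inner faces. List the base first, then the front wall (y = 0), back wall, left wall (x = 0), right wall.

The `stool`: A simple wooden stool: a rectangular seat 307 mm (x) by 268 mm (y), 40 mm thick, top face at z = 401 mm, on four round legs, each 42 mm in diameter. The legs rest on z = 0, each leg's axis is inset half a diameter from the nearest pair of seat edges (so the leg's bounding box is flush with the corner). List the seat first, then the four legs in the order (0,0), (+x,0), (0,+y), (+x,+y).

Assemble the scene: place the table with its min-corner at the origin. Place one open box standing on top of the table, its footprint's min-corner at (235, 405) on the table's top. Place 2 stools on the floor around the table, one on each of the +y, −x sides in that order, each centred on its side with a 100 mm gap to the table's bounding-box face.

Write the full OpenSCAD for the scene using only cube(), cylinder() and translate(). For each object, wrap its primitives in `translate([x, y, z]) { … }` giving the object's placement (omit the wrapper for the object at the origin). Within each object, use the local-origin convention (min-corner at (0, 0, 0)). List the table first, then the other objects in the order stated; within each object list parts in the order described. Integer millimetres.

translate([0, 0, 644]) cube([1035, 768, 45]);
translate([27, 27, 0]) cube([56, 56, 644]);
translate([952, 27, 0]) cube([56, 56, 644]);
translate([27, 685, 0]) cube([56, 56, 644]);
translate([952, 685, 0]) cube([56, 56, 644]);
translate([235, 405, 689]) {
  cube([383, 120, 23]);
  translate([0, 0, 23]) cube([383, 23, 151]);
  translate([0, 97, 23]) cube([383, 23, 151]);
  translate([0, 23, 23]) cube([23, 74, 151]);
  translate([360, 23, 23]) cube([23, 74, 151]);
}
translate([364, 868, 0]) {
  translate([0, 0, 361]) cube([307, 268, 40]);
  translate([21, 21, 0]) cylinder(h = 361, r = 21);
  translate([286, 21, 0]) cylinder(h = 361, r = 21);
  translate([21, 247, 0]) cylinder(h = 361, r = 21);
  translate([286, 247, 0]) cylinder(h = 361, r = 21);
}
translate([-407, 250, 0]) {
  translate([0, 0, 361]) cube([307, 268, 40]);
  translate([21, 21, 0]) cylinder(h = 361, r = 21);
  translate([286, 21, 0]) cylinder(h = 361, r = 21);
  translate([21, 247, 0]) cylinder(h = 361, r = 21);
  translate([286, 247, 0]) cylinder(h = 361, r = 21);
}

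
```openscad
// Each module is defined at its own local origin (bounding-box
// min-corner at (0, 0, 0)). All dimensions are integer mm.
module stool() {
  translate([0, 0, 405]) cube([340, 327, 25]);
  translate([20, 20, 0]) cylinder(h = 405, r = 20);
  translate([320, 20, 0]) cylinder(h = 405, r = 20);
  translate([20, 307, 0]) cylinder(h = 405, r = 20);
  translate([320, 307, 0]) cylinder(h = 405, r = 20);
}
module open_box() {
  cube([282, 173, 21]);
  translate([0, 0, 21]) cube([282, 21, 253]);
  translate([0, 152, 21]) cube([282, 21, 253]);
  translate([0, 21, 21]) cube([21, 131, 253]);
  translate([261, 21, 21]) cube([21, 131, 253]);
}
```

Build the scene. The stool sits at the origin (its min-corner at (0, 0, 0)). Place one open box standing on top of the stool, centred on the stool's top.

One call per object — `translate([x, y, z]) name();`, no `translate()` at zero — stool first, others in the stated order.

stool();
translate([29, 77, 430]) open_box();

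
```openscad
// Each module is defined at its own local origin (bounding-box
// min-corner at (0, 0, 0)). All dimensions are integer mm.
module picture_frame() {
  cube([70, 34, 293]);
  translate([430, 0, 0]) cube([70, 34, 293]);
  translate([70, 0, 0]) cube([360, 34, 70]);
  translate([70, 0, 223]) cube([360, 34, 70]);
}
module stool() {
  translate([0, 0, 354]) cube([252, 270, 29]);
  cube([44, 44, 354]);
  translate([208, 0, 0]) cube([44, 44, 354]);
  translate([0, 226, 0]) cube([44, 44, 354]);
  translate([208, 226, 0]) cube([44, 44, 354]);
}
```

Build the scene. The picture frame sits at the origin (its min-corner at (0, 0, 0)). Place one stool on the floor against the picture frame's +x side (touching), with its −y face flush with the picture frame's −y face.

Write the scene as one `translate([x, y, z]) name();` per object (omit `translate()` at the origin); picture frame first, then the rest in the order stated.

picture_frame();
translate([500, 0, 0]) stool();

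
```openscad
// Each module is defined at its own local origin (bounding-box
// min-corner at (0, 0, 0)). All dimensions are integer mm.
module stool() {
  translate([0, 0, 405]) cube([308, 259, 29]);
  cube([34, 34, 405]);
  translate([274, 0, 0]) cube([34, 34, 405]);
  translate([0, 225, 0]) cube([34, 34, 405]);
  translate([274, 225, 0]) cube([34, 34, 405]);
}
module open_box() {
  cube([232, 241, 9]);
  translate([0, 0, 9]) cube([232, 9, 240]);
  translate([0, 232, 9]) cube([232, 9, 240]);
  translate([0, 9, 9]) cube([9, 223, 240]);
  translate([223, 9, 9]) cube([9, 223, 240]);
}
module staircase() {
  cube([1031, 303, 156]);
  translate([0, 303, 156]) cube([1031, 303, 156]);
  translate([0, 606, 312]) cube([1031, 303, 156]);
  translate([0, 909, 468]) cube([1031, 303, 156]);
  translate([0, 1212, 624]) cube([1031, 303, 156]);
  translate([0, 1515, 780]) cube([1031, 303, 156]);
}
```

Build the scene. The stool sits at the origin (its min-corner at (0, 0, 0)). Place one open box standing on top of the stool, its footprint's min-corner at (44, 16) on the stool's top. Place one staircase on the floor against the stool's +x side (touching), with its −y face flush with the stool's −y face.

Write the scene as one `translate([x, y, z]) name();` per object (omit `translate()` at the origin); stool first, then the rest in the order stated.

stool();
translate([44, 16, 434]) open_box();
translate([308, 0, 0]) staircase();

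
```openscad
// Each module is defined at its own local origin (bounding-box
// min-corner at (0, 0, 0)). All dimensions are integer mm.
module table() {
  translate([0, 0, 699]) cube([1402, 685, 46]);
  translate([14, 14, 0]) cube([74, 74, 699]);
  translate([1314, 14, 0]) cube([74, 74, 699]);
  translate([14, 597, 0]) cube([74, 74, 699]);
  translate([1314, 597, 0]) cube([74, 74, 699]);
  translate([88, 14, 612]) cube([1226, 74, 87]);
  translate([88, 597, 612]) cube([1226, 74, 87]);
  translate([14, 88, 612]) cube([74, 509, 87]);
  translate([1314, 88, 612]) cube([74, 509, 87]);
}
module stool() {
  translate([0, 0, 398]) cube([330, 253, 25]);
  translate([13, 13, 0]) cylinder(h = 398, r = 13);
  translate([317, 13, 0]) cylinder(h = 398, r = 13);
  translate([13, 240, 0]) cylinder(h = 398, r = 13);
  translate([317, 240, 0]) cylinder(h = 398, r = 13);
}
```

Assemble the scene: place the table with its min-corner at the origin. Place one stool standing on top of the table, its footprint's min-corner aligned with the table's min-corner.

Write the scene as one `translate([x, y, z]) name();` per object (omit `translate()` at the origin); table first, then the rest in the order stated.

table();
translate([0, 0, 745]) stool();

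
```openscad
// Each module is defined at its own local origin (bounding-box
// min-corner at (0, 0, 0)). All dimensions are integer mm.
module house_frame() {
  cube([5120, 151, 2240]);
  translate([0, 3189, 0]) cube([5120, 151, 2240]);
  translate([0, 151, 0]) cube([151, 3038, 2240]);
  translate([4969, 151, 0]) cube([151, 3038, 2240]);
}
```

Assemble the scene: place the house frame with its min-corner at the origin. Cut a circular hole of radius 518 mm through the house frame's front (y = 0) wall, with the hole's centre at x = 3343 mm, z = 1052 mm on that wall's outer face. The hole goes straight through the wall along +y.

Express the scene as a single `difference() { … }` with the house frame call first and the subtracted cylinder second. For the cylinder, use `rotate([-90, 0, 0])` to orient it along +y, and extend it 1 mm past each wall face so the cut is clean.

difference() {
  house_frame();
  translate([3343, -1, 1052]) rotate([-90, 0, 0]) cylinder(h = 153, r = 518);
}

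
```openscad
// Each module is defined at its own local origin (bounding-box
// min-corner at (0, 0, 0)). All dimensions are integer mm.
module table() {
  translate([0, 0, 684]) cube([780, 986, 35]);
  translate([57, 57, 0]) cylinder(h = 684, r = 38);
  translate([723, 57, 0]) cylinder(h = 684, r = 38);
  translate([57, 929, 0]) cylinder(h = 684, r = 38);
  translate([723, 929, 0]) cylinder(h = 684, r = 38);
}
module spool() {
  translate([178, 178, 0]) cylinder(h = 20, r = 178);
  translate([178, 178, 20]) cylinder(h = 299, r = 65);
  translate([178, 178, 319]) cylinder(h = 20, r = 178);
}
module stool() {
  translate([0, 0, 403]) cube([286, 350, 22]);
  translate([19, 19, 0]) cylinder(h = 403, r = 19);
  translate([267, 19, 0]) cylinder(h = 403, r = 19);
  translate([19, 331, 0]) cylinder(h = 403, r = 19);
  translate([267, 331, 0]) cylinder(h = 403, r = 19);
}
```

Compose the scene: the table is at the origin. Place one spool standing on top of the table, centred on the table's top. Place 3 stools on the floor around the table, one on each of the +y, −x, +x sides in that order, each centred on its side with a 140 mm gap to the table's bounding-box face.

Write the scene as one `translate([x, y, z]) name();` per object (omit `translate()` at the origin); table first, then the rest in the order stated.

table();
translate([212, 315, 719]) spool();
translate([247, 1126, 0]) stool();
translate([-426, 318, 0]) stool();
translate([920, 318, 0]) stool();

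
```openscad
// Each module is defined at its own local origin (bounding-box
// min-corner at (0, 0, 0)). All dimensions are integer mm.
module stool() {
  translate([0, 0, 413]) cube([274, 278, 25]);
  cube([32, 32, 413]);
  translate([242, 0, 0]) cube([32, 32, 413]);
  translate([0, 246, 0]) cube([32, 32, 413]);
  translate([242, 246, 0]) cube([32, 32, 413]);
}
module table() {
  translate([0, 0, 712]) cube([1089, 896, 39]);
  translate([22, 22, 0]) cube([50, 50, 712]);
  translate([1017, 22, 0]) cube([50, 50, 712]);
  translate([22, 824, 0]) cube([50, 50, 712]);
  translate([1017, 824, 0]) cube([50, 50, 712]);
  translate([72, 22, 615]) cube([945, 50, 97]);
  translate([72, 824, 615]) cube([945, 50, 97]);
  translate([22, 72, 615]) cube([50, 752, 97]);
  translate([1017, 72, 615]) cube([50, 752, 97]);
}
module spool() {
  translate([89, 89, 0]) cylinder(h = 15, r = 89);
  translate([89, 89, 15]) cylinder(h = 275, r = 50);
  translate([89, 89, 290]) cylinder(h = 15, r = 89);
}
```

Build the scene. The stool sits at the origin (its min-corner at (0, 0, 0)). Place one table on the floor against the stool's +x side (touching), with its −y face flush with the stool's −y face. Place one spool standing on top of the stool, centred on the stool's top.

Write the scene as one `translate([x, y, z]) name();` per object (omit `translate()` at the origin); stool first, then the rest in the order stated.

stool();
translate([274, 0, 0]) table();
translate([48, 50, 438]) spool();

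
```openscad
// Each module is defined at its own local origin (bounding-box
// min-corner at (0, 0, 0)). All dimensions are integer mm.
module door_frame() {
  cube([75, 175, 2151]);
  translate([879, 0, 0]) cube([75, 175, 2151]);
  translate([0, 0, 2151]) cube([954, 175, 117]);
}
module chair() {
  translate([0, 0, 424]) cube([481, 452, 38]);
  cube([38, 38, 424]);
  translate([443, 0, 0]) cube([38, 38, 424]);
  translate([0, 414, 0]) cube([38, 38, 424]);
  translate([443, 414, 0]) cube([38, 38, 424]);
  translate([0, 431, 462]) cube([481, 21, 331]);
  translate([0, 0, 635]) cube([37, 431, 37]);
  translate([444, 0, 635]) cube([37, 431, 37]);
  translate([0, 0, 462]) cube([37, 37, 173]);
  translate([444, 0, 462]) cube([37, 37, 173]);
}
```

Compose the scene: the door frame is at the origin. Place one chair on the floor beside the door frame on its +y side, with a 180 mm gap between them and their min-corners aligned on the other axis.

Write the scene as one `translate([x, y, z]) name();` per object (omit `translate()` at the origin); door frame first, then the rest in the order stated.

door_frame();
translate([0, 355, 0]) chair();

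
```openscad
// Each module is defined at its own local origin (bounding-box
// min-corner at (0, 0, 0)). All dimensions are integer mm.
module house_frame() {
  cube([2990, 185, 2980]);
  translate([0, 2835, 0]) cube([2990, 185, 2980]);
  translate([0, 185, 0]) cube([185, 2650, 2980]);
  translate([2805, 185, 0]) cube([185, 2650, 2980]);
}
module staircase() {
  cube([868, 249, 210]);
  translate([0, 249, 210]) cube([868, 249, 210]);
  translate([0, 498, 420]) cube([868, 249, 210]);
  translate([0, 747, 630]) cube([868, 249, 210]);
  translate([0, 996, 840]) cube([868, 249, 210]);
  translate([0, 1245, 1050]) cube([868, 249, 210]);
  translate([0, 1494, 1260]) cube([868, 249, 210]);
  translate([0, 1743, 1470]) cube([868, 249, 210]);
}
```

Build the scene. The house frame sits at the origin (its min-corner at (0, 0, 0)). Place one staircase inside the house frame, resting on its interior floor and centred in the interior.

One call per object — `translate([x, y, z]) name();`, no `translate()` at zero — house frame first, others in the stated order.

house_frame();
translate([1061, 514, 0]) staircase();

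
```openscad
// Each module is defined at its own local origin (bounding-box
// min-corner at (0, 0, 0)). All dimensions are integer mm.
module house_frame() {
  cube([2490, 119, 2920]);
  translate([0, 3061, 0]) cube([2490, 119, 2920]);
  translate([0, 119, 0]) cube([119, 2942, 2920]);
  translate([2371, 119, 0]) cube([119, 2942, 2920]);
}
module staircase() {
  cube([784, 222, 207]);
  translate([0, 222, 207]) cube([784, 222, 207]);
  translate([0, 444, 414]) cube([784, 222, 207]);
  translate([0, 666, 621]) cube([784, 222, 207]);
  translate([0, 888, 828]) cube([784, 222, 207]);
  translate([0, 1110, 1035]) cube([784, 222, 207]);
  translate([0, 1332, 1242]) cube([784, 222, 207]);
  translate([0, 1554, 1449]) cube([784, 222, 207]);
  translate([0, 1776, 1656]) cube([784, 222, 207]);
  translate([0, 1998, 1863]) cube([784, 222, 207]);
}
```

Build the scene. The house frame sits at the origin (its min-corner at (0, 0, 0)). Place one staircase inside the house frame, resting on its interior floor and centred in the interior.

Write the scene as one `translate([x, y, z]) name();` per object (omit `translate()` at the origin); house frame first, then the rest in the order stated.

house_frame();
translate([853, 480, 0]) staircase();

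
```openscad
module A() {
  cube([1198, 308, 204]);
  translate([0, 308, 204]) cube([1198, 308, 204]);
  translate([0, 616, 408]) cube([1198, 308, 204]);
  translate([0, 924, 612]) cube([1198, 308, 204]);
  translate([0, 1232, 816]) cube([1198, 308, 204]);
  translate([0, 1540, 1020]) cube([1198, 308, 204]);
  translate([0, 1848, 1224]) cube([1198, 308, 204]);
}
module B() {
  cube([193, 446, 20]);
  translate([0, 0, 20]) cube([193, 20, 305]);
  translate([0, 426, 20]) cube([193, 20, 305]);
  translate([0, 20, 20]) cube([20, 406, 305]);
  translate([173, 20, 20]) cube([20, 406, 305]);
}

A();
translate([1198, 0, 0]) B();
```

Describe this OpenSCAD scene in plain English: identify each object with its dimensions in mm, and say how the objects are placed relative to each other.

A is a straight staircase of 7 solid steps. Each step is 1198 mm wide (x), 308 mm deep (y, the going) and 204 mm tall (the rise). The first step rests on the floor; each subsequent step sits one going further in +y and one rise higher in +z, directly behind and above the previous step with no overlap.

B is an open storage box with external size 193×446×325 mm and wall thickness 20 mm (the base is also 20 mm thick). The base covers the whole footprint; the four walls stand on the base, with the y-facing walls full-width and the x-facing walls fitting between their inner faces.

The open box is against the staircase's +x side, with their −y faces flush.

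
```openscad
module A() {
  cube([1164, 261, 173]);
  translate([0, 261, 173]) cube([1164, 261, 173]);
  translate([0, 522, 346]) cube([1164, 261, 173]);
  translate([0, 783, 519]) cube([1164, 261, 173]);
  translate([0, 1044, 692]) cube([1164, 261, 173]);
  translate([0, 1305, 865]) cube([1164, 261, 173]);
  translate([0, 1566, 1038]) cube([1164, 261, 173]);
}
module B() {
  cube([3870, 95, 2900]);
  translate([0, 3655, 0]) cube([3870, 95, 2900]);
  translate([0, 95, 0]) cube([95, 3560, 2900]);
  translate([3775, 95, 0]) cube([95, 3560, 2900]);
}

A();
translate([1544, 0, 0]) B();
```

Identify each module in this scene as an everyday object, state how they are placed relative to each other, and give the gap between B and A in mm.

The house frame's nearest face is 380 mm from the staircase's +x face.

A is a staircase. B is a house frame. The house frame is on the floor beside the staircase on its +x side. The gap between the house frame and the staircase is 380 mm.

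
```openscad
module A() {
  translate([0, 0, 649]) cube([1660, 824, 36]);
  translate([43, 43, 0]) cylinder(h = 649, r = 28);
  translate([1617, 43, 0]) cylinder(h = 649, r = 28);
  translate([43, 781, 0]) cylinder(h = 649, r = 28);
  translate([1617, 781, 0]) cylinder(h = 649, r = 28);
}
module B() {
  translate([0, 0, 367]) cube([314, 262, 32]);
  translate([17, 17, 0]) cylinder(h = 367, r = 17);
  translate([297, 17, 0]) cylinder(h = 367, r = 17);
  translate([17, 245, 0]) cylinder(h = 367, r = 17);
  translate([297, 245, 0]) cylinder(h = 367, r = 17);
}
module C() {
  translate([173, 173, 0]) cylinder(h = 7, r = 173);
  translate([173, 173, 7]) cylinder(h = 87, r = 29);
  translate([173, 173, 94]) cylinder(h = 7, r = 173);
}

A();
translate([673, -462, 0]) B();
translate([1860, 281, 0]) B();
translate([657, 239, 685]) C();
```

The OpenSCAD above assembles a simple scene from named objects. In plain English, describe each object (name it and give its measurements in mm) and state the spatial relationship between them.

A is a rectangular dining table. The top is 1660×824×36 mm with its upper surface at z = 685 mm. It stands on four round legs of 56 mm diameter, each leg's bounding box inset 15 mm from the nearest pair of top edges, running from the floor to the underside of the top.

B is a four-legged stool. The seat is a 314×262×32 mm slab whose top surface is at z = 399 mm; four round legs, each 34 mm in diameter, run from the floor (z = 0) to the underside of the seat, each leg's axis is inset half a diameter from the nearest pair of seat edges (so the leg's bounding box is flush with the corner).

C is a spool: two coaxial disc flanges of radius 173 mm and thickness 7 mm, joined by a core cylinder of radius 29 mm and height 87 mm. The lower flange rests on z = 0 and the three cylinders share a vertical axis.

Two stools sit around the table at the −y, +x sides. The spool is on top of the table, centred.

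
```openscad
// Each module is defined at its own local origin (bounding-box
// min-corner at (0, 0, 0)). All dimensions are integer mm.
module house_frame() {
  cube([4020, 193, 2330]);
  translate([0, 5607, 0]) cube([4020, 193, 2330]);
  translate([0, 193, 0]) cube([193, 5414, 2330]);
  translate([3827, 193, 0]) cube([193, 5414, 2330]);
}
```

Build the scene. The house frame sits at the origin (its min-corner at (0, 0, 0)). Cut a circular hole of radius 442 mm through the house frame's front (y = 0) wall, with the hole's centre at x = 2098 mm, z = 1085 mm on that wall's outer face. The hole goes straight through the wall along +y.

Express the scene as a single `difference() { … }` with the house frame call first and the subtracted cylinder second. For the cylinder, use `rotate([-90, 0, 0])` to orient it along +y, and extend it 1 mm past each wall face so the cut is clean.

difference() {
  house_frame();
  translate([2098, -1, 1085]) rotate([-90, 0, 0]) cylinder(h = 195, r = 442);
}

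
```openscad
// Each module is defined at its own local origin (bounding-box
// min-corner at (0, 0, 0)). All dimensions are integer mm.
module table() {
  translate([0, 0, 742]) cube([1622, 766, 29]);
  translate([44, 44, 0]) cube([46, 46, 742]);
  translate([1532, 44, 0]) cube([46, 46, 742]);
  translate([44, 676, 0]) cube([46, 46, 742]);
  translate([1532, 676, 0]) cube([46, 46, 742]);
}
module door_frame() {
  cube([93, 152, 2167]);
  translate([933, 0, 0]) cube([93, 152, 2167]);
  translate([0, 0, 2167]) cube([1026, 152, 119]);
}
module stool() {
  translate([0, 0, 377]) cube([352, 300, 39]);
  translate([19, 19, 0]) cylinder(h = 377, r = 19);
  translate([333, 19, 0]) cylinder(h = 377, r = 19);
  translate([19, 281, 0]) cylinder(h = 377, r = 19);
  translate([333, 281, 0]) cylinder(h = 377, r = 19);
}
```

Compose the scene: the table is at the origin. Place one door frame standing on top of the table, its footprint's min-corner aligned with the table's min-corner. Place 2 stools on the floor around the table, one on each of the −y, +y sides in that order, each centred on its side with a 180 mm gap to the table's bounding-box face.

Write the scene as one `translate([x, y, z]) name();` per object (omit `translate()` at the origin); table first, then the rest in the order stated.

table();
translate([0, 0, 771]) door_frame();
translate([635, -480, 0]) stool();
translate([635, 946, 0]) stool();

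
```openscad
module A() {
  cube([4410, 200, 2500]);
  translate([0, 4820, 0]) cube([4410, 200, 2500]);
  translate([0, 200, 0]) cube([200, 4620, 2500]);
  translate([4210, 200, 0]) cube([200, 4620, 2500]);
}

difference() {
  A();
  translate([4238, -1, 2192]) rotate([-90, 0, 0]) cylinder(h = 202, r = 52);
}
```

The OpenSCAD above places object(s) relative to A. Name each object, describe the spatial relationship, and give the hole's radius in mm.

The subtracted cylinder has r = 52 mm.

A is a house frame. The house frame has a circular hole through its front wall. The hole's radius is 52 mm.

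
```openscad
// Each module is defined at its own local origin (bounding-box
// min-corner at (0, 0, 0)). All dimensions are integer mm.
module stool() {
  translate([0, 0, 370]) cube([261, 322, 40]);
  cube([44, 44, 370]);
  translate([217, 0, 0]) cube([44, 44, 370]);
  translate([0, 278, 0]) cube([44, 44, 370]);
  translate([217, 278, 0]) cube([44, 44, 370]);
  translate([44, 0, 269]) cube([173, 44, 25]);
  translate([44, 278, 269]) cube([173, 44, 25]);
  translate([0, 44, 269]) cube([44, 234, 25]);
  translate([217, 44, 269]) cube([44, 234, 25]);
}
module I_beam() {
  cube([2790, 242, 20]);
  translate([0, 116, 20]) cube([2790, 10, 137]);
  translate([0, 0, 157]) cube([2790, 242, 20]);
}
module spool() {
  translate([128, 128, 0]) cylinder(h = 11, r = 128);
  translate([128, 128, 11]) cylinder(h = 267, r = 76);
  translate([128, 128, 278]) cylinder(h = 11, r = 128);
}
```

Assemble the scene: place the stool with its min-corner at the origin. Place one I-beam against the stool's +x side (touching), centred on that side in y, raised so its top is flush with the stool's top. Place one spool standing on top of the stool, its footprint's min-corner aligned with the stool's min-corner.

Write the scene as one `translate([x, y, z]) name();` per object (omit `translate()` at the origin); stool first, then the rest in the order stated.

stool();
translate([261, 40, 233]) I_beam();
translate([0, 0, 410]) spool();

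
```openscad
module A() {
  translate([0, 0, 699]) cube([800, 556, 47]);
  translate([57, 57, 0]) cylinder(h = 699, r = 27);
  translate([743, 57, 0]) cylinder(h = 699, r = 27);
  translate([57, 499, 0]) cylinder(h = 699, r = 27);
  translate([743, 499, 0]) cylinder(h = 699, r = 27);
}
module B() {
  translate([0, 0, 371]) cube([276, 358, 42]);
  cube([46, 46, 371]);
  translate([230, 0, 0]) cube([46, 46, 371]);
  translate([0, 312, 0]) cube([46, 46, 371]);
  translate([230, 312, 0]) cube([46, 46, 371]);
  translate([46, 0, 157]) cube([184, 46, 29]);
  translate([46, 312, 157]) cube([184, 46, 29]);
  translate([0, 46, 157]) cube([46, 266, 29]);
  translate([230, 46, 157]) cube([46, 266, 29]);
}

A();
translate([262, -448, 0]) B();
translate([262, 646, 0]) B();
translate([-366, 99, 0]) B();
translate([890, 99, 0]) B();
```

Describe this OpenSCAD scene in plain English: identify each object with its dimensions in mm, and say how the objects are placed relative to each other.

A is a table with a 800×556 mm rectangular top, 47 mm thick, top surface at z = 746 mm, supported by four round legs of 54 mm diameter, each leg's bounding box inset 30 mm from the nearest pair of top edges, running from the floor.

B is a four-legged stool. The seat is 276×358 mm, 42 mm thick, top at z = 413 mm. It stands on four square legs, each 46×46 mm in cross-section, from z = 0 to the seat underside, each flush with a corner of the seat. Four stretchers, 46 mm wide and 29 mm tall, connect adjacent legs with their undersides at z = 157 mm, each running between the inner faces of the legs it joins and aligned with the legs' outer faces on the other axis.

Four stools sit around the table at the −y, +y, −x, +x sides.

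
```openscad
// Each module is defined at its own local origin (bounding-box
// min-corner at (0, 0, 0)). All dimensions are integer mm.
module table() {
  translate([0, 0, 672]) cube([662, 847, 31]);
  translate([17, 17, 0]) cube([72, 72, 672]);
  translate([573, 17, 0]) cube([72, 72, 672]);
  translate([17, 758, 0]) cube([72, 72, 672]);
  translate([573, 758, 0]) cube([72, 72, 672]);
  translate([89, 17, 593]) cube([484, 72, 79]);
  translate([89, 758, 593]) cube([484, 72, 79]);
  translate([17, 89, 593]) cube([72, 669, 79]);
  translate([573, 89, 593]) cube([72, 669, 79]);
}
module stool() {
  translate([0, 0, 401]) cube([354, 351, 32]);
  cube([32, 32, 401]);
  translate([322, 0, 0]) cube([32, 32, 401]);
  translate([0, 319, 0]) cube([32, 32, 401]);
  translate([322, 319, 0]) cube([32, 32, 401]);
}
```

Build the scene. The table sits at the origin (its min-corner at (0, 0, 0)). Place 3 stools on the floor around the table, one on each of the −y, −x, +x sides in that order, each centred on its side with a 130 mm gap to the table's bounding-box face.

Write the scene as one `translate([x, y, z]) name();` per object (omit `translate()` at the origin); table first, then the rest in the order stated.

table();
translate([154, -481, 0]) stool();
translate([-484, 248, 0]) stool();
translate([792, 248, 0]) stool();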